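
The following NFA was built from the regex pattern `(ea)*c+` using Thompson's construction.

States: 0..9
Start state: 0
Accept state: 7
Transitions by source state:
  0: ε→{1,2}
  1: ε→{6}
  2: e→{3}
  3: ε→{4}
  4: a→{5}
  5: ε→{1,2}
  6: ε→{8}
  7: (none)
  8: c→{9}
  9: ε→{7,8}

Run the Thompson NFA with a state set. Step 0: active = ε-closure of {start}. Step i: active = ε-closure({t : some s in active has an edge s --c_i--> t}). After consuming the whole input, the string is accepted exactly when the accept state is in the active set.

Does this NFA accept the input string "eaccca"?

start: ε-closure({0}) = {0,1,2,6,8}
'e' @ 1: {3,4}
'a' @ 2: {1,2,5,6,8}
'c' @ 3: {7,8,9}  ✓accept
'c' @ 4: {7,8,9}  ✓accept
'c' @ 5: {7,8,9}  ✓accept
'a' @ 6: {}  — dead — no transitions
final: {}; accept 7 not in set

Answer: REJECT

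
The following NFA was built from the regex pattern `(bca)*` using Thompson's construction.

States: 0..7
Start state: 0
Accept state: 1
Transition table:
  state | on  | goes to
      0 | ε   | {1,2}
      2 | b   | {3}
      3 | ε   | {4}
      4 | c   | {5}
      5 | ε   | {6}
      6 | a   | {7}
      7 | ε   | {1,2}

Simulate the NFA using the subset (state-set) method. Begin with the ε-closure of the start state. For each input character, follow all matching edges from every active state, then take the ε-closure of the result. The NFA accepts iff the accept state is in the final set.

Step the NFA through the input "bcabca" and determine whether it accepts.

Answer: ACCEPT

Steps:
initial (ε-close {0}): {0,1,2}
'b' @ 1: {3,4}
'c' @ 2: {5,6}
'a' @ 3: {1,2,7}  ✓accept
'b' @ 4: {3,4}
'c' @ 5: {5,6}
'a' @ 6: {1,2,7}  ✓accept
end set {1,2,7} — state 1 in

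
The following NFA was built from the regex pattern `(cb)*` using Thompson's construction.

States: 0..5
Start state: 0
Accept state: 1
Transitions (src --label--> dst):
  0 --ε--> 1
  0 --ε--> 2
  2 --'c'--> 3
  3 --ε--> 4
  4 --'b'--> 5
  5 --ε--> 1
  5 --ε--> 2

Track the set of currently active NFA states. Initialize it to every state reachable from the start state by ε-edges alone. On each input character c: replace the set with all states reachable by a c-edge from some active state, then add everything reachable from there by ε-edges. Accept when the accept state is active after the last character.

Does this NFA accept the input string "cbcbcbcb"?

Answer: ACCEPT

Derivation:
S₀ = ε-closure({0}) = {0,1,2}
'c' @ 1: {3,4}
'b' @ 2: {1,2,5}  [accepting]
'c' @ 3: {3,4}
'b' @ 4: {1,2,5}  [accepting]
'c' @ 5: {3,4}
'b' @ 6: {1,2,5}  [accepting]
'c' @ 7: {3,4}
'b' @ 8: {1,2,5}  [accepting]
final: {1,2,5}; accept 1 in set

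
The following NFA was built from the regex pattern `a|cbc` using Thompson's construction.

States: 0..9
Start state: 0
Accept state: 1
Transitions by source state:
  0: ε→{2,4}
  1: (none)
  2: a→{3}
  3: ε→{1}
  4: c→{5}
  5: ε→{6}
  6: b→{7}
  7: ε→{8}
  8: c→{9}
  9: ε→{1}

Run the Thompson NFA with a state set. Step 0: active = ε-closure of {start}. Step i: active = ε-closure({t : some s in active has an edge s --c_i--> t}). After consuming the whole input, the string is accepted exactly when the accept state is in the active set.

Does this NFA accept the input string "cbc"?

Answer: ACCEPT

Trace:
S₀ = ε-closure({0}) = {0,2,4}
'c' @ 1: {5,6}
'b' @ 2: {7,8}
'c' @ 3: {1,9}  ✓accept
final: {1,9}; accept 1 in set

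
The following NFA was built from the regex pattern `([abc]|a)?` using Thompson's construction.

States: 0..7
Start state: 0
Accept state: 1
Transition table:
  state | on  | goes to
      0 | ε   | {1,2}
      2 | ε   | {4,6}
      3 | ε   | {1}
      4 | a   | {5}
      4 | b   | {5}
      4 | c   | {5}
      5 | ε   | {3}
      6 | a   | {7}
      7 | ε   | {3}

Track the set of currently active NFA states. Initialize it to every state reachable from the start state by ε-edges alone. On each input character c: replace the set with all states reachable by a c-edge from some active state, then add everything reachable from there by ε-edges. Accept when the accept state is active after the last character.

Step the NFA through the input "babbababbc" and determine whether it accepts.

Answer: REJECT

Derivation:
initial (ε-close {0}): {0,1,2,4,6}
'b' @ 1: {1,3,5}  ✓accept
'a' @ 2: {}  — state set empty
rest 'bbababbc' ignored (set empty)
final: {}; accept 1 not in set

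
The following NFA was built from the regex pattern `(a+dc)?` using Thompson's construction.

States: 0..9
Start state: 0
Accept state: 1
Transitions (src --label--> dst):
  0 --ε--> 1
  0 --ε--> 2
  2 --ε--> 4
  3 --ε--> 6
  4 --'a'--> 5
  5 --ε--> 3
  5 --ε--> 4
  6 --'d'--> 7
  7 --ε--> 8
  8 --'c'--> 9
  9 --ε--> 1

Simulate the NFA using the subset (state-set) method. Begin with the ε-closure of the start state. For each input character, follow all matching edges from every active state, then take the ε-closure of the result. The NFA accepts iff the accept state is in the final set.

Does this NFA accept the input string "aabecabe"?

initial (ε-close {0}): {0,1,2,4}
'a' @ 1: {3,4,5,6}
'a' @ 2: {3,4,5,6}
'b' @ 3: {}  — dead — no transitions
rest 'ecabe' ignored (set empty)
after full input: {}  (accept=1 not in)

Answer: REJECT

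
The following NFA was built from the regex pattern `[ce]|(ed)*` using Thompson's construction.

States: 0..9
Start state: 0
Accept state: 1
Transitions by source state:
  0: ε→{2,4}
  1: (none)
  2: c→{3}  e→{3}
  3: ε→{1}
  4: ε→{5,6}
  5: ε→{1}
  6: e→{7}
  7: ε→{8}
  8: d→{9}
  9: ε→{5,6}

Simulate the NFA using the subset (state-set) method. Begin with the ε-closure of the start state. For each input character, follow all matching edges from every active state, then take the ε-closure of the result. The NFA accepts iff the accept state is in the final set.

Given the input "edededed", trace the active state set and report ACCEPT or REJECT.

Answer: ACCEPT

Trace:
initial (ε-close {0}): {0,1,2,4,5,6}
'e' @ 1: {1,3,7,8}  [accepting]
'd' @ 2: {1,5,6,9}  [accepting]
'e' @ 3: {7,8}
'd' @ 4: {1,5,6,9}  [accepting]
'e' @ 5: {7,8}
'd' @ 6: {1,5,6,9}  [accepting]
'e' @ 7: {7,8}
'd' @ 8: {1,5,6,9}  [accepting]
after full input: {1,5,6,9}  (accept=1 in)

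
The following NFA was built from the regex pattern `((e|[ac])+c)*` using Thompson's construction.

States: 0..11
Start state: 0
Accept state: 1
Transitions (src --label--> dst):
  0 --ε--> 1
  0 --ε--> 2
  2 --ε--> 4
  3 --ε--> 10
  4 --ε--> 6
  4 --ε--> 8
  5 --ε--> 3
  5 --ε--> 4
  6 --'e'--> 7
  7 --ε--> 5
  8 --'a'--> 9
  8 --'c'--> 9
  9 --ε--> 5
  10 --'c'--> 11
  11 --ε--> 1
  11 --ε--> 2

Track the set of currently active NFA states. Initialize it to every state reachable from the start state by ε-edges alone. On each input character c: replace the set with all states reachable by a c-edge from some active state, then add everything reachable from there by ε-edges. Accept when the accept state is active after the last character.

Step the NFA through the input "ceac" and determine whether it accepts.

initial (ε-close {0}): {0,1,2,4,6,8}
'c' @ 1: {3,4,5,6,8,9,10}
'e' @ 2: {3,4,5,6,7,8,10}
'a' @ 3: {3,4,5,6,8,9,10}
'c' @ 4: {1,2,3,4,5,6,8,9,10,11}  ✓accept
final: {1,2,3,4,5,6,8,9,10,11}; accept 1 in set

Answer: ACCEPT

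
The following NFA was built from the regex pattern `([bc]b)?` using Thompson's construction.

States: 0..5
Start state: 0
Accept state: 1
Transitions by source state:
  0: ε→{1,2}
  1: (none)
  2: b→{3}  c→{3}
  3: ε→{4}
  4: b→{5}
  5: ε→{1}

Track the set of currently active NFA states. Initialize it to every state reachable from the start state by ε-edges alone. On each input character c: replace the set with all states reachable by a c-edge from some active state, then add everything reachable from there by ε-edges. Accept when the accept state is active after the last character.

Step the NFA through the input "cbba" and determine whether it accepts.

S₀ = ε-closure({0}) = {0,1,2}
'c' @ 1: {3,4}
'b' @ 2: {1,5}  [accepting]
'b' @ 3: {}  — state set empty
rest 'a' ignored (set empty)
end set {} — state 1 not in

Answer: REJECT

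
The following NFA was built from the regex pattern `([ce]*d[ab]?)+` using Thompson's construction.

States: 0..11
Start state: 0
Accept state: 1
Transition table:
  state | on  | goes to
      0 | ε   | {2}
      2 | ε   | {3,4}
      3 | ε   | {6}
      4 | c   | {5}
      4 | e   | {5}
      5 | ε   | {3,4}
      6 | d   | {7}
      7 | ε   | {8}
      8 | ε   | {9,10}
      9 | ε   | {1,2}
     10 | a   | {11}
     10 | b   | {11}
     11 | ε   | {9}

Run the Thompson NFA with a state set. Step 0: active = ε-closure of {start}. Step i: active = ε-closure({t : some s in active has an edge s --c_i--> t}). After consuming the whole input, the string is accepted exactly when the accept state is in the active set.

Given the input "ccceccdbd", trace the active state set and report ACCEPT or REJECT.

S₀ = ε-closure({0}) = {0,2,3,4,6}
'c' @ 1: {3,4,5,6}
'c' @ 2: {3,4,5,6}
'c' @ 3: {3,4,5,6}
'e' @ 4: {3,4,5,6}
'c' @ 5: {3,4,5,6}
'c' @ 6: {3,4,5,6}
'd' @ 7: {1,2,3,4,6,7,8,9,10}  ✓accept
'b' @ 8: {1,2,3,4,6,9,11}  ✓accept
'd' @ 9: {1,2,3,4,6,7,8,9,10}  ✓accept
final: {1,2,3,4,6,7,8,9,10}; accept 1 in set

Answer: ACCEPT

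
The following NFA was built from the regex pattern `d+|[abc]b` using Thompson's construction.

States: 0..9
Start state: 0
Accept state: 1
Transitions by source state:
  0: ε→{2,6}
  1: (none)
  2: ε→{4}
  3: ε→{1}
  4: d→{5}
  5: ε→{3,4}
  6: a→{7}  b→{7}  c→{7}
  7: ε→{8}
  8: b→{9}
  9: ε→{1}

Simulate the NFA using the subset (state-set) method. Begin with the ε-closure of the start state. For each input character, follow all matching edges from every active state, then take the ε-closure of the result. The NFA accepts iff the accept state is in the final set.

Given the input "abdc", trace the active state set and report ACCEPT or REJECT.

S₀ = ε-closure({0}) = {0,2,4,6}
'a' @ 1: {7,8}
'b' @ 2: {1,9}  [accepting]
'd' @ 3: {}  — dead — no transitions
rest 'c' ignored (set empty)
end set {} — state 1 not in

Answer: REJECT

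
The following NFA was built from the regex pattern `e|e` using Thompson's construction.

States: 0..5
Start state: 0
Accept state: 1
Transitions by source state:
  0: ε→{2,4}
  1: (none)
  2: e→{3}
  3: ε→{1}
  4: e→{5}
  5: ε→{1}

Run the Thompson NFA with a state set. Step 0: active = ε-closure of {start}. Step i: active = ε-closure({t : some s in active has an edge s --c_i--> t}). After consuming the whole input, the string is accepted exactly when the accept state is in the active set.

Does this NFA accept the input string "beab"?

Answer: REJECT

Trace:
start: ε-closure({0}) = {0,2,4}
'b' @ 1: {}  — no active states
rest 'eab' ignored (set empty)
end set {} — state 1 not in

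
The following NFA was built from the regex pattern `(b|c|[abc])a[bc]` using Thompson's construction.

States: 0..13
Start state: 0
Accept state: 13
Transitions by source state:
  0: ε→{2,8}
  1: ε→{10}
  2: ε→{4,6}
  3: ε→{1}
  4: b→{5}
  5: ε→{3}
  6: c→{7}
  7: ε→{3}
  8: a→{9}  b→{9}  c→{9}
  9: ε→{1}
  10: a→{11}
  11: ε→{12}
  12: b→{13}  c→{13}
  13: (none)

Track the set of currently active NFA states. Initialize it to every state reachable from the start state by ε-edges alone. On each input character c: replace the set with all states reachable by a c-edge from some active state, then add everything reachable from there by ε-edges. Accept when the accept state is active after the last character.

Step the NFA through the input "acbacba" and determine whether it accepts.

Answer: REJECT

Steps:
initial (ε-close {0}): {0,2,4,6,8}
'a' @ 1: {1,9,10}
'c' @ 2: {}  — dead — no transitions
rest 'bacba' ignored (set empty)
after full input: {}  (accept=13 not in)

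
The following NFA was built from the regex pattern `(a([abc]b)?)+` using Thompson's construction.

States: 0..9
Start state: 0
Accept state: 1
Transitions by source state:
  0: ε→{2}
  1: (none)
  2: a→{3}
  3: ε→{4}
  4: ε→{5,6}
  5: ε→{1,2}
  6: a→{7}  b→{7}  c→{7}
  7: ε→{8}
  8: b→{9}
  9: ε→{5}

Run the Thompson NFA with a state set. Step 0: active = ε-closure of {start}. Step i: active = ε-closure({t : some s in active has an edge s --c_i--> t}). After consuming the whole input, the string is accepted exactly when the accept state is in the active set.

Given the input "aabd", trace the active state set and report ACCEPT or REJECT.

Answer: REJECT

Trace:
initial (ε-close {0}): {0,2}
'a' @ 1: {1,2,3,4,5,6}  (accept∈set)
'a' @ 2: {1,2,3,4,5,6,7,8}  (accept∈set)
'b' @ 3: {1,2,5,7,8,9}  (accept∈set)
'd' @ 4: {}  — dead — no transitions
end set {} — state 1 not in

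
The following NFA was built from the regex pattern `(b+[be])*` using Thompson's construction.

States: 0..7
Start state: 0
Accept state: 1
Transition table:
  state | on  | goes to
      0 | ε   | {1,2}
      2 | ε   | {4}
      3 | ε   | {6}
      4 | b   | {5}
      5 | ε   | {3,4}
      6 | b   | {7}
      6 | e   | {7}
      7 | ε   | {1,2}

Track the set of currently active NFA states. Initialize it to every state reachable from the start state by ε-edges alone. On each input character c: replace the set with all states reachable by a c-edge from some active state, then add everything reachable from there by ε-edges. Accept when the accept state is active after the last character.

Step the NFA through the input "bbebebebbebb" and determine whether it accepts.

Answer: ACCEPT

Steps:
start: ε-closure({0}) = {0,1,2,4}
'b' @ 1: {3,4,5,6}
'b' @ 2: {1,2,3,4,5,6,7}  (accept∈set)
'e' @ 3: {1,2,4,7}  (accept∈set)
'b' @ 4: {3,4,5,6}
'e' @ 5: {1,2,4,7}  (accept∈set)
'b' @ 6: {3,4,5,6}
'e' @ 7: {1,2,4,7}  (accept∈set)
'b' @ 8: {3,4,5,6}
'b' @ 9: {1,2,3,4,5,6,7}  (accept∈set)
'e' @ 10: {1,2,4,7}  (accept∈set)
'b' @ 11: {3,4,5,6}
'b' @ 12: {1,2,3,4,5,6,7}  (accept∈set)
final: {1,2,3,4,5,6,7}; accept 1 in set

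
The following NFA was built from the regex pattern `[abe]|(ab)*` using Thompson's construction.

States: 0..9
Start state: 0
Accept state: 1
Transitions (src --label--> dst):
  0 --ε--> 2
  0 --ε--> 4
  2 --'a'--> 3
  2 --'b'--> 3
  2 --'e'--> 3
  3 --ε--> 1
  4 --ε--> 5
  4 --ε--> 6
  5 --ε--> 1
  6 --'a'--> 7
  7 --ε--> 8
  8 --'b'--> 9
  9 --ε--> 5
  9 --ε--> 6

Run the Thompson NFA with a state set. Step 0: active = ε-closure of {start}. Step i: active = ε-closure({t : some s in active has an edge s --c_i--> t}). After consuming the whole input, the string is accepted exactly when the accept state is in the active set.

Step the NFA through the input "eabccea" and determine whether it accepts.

start: ε-closure({0}) = {0,1,2,4,5,6}
'e' @ 1: {1,3}  [accepting]
'a' @ 2: {}  — state set empty
rest 'bccea' ignored (set empty)
final: {}; accept 1 not in set

Answer: REJECT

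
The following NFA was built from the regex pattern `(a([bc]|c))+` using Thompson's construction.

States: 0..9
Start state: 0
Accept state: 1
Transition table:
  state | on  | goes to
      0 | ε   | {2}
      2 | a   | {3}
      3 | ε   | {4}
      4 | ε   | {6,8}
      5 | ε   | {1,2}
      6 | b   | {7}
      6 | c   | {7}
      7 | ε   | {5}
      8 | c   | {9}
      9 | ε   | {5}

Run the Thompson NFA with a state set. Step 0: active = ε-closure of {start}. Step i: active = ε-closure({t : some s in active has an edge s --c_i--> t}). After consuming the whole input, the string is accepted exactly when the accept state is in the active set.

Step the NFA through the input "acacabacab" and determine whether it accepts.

Answer: ACCEPT

Steps:
initial (ε-close {0}): {0,2}
'a' @ 1: {3,4,6,8}
'c' @ 2: {1,2,5,7,9}  ✓accept
'a' @ 3: {3,4,6,8}
'c' @ 4: {1,2,5,7,9}  ✓accept
'a' @ 5: {3,4,6,8}
'b' @ 6: {1,2,5,7}  ✓accept
'a' @ 7: {3,4,6,8}
'c' @ 8: {1,2,5,7,9}  ✓accept
'a' @ 9: {3,4,6,8}
'b' @ 10: {1,2,5,7}  ✓accept
after full input: {1,2,5,7}  (accept=1 in)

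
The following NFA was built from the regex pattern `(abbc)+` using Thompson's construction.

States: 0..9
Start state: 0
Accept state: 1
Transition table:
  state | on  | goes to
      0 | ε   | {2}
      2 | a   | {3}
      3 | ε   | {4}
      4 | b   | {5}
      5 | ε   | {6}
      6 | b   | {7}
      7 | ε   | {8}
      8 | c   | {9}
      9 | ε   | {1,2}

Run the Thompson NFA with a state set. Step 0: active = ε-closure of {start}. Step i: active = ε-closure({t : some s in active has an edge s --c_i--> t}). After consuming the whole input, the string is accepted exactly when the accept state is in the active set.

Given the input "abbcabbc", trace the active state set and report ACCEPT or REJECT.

Answer: ACCEPT

Trace:
S₀ = ε-closure({0}) = {0,2}
'a' @ 1: {3,4}
'b' @ 2: {5,6}
'b' @ 3: {7,8}
'c' @ 4: {1,2,9}  ✓accept
'a' @ 5: {3,4}
'b' @ 6: {5,6}
'b' @ 7: {7,8}
'c' @ 8: {1,2,9}  ✓accept
final: {1,2,9}; accept 1 in set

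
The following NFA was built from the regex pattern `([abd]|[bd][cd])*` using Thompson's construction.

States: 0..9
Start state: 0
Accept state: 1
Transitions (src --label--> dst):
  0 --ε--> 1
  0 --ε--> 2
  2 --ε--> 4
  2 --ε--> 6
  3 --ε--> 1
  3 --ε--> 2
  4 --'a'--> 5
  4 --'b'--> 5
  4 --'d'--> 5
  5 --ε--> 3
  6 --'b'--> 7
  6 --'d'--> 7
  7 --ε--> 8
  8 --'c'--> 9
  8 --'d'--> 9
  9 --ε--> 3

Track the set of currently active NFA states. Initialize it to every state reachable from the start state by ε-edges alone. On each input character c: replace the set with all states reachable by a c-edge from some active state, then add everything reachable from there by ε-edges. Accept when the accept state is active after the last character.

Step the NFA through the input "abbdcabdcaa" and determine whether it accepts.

start: ε-closure({0}) = {0,1,2,4,6}
'a' @ 1: {1,2,3,4,5,6}  (accept∈set)
'b' @ 2: {1,2,3,4,5,6,7,8}  (accept∈set)
'b' @ 3: {1,2,3,4,5,6,7,8}  (accept∈set)
'd' @ 4: {1,2,3,4,5,6,7,8,9}  (accept∈set)
'c' @ 5: {1,2,3,4,6,9}  (accept∈set)
'a' @ 6: {1,2,3,4,5,6}  (accept∈set)
'b' @ 7: {1,2,3,4,5,6,7,8}  (accept∈set)
'd' @ 8: {1,2,3,4,5,6,7,8,9}  (accept∈set)
'c' @ 9: {1,2,3,4,6,9}  (accept∈set)
'a' @ 10: {1,2,3,4,5,6}  (accept∈set)
'a' @ 11: {1,2,3,4,5,6}  (accept∈set)
final: {1,2,3,4,5,6}; accept 1 in set

Answer: ACCEPT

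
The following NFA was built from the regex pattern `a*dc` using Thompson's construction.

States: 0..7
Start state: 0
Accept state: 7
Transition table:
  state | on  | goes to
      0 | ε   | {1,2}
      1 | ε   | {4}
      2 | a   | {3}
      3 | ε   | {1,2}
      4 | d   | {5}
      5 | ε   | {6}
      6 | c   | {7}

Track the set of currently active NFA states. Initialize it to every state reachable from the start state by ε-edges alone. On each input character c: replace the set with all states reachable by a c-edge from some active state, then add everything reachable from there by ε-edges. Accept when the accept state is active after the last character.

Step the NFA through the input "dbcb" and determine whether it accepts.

S₀ = ε-closure({0}) = {0,1,2,4}
'd' @ 1: {5,6}
'b' @ 2: {}  — no active states
rest 'cb' ignored (set empty)
final: {}; accept 7 not in set

Answer: REJECT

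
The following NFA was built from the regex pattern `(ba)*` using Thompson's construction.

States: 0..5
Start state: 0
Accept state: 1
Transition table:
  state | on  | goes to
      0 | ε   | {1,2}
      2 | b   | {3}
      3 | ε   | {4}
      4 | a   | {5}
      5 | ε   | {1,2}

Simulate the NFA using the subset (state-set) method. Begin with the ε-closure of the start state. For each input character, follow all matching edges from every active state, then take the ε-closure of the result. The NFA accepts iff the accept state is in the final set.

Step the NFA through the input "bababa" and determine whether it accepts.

initial (ε-close {0}): {0,1,2}
'b' @ 1: {3,4}
'a' @ 2: {1,2,5}  (accept∈set)
'b' @ 3: {3,4}
'a' @ 4: {1,2,5}  (accept∈set)
'b' @ 5: {3,4}
'a' @ 6: {1,2,5}  (accept∈set)
final: {1,2,5}; accept 1 in set

Answer: ACCEPT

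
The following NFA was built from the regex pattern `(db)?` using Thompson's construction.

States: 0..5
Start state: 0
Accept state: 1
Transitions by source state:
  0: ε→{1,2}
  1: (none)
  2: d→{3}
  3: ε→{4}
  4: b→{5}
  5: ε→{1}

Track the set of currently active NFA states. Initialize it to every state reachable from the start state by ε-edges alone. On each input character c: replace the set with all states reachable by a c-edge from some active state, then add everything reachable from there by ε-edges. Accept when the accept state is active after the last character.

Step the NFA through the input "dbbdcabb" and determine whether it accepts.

Answer: REJECT

Derivation:
S₀ = ε-closure({0}) = {0,1,2}
'd' @ 1: {3,4}
'b' @ 2: {1,5}  [accepting]
'b' @ 3: {}  — state set empty
rest 'dcabb' ignored (set empty)
final: {}; accept 1 not in set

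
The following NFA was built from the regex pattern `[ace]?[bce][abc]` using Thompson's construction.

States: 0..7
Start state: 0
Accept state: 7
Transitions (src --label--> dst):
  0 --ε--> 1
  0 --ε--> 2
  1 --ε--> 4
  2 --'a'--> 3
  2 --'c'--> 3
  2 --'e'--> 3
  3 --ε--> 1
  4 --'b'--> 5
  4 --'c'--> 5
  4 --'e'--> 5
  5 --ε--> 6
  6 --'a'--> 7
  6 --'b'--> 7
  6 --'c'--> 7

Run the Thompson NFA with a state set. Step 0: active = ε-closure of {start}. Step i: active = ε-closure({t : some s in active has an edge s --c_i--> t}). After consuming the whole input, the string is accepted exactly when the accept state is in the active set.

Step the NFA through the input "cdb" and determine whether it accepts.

start: ε-closure({0}) = {0,1,2,4}
'c' @ 1: {1,3,4,5,6}
'd' @ 2: {}  — no active states
rest 'b' ignored (set empty)
after full input: {}  (accept=7 not in)

Answer: REJECT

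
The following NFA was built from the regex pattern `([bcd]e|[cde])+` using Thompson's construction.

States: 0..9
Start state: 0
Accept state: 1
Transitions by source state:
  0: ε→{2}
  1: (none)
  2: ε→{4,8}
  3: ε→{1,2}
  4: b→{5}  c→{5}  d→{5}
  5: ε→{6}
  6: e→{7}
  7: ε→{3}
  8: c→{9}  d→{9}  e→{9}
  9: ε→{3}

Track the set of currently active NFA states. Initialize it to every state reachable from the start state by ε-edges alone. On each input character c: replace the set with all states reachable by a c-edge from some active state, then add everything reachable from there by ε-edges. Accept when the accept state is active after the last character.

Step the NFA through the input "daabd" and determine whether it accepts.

initial (ε-close {0}): {0,2,4,8}
'd' @ 1: {1,2,3,4,5,6,8,9}  (accept∈set)
'a' @ 2: {}  — dead — no transitions
rest 'abd' ignored (set empty)
final: {}; accept 1 not in set

Answer: REJECT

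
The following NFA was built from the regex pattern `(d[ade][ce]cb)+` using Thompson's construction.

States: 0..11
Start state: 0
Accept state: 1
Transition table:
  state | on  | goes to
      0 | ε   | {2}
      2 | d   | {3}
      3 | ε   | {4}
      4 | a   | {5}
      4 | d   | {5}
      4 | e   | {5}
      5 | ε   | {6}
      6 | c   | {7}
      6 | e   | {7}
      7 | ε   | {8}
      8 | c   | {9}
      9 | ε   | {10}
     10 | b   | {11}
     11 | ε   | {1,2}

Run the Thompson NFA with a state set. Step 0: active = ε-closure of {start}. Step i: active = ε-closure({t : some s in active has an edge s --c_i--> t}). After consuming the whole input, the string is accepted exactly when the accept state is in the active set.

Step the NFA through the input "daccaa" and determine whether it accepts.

Answer: REJECT

Trace:
S₀ = ε-closure({0}) = {0,2}
'd' @ 1: {3,4}
'a' @ 2: {5,6}
'c' @ 3: {7,8}
'c' @ 4: {9,10}
'a' @ 5: {}  — state set empty
rest 'a' ignored (set empty)
after full input: {}  (accept=1 not in)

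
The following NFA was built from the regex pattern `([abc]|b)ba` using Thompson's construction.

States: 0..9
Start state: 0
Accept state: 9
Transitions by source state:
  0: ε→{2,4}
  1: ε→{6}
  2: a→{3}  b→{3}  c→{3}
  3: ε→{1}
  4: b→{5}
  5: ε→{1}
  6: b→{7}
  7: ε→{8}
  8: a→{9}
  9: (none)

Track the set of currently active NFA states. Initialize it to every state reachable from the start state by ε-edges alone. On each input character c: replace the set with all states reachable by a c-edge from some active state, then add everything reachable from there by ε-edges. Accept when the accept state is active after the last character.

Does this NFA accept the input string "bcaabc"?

S₀ = ε-closure({0}) = {0,2,4}
'b' @ 1: {1,3,5,6}
'c' @ 2: {}  — state set empty
rest 'aabc' ignored (set empty)
final: {}; accept 9 not in set

Answer: REJECT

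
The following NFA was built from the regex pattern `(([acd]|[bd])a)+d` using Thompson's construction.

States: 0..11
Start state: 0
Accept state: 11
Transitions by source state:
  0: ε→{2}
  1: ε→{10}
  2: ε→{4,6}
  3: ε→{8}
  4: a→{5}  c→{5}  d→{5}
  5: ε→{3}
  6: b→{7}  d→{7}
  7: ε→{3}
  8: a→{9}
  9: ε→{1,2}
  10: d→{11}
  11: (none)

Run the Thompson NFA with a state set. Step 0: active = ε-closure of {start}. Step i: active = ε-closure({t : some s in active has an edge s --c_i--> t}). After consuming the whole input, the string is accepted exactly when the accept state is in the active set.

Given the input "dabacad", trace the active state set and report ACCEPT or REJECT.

start: ε-closure({0}) = {0,2,4,6}
'd' @ 1: {3,5,7,8}
'a' @ 2: {1,2,4,6,9,10}
'b' @ 3: {3,7,8}
'a' @ 4: {1,2,4,6,9,10}
'c' @ 5: {3,5,8}
'a' @ 6: {1,2,4,6,9,10}
'd' @ 7: {3,5,7,8,11}  (accept∈set)
final: {3,5,7,8,11}; accept 11 in set

Answer: ACCEPT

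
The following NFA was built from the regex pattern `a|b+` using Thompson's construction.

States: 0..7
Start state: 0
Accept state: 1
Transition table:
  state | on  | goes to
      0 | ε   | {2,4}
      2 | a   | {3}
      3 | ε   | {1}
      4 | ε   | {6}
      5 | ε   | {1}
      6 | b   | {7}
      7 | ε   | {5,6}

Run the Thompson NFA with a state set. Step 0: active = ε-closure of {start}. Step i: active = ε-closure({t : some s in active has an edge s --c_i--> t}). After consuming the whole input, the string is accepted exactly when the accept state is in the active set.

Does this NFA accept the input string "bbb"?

Answer: ACCEPT

Steps:
initial (ε-close {0}): {0,2,4,6}
'b' @ 1: {1,5,6,7}  ✓accept
'b' @ 2: {1,5,6,7}  ✓accept
'b' @ 3: {1,5,6,7}  ✓accept
final: {1,5,6,7}; accept 1 in set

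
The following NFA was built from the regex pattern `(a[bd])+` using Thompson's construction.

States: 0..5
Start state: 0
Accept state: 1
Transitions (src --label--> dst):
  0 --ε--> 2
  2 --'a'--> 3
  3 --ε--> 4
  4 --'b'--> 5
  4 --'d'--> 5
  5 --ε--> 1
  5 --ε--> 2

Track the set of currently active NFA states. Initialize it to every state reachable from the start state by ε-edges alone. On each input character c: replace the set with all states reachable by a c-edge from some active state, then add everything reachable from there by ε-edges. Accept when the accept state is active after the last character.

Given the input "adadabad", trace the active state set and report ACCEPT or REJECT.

Answer: ACCEPT

Steps:
S₀ = ε-closure({0}) = {0,2}
'a' @ 1: {3,4}
'd' @ 2: {1,2,5}  (accept∈set)
'a' @ 3: {3,4}
'd' @ 4: {1,2,5}  (accept∈set)
'a' @ 5: {3,4}
'b' @ 6: {1,2,5}  (accept∈set)
'a' @ 7: {3,4}
'd' @ 8: {1,2,5}  (accept∈set)
final: {1,2,5}; accept 1 in set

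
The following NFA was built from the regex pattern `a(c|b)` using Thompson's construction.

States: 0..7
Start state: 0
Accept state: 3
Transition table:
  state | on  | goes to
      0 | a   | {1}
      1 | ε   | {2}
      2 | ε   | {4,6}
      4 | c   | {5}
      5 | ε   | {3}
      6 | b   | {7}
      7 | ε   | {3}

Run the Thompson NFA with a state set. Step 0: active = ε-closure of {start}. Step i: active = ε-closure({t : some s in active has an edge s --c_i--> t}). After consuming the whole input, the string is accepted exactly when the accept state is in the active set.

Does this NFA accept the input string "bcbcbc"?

start: ε-closure({0}) = {0}
'b' @ 1: {}  — dead — no transitions
rest 'cbcbc' ignored (set empty)
after full input: {}  (accept=3 not in)

Answer: REJECT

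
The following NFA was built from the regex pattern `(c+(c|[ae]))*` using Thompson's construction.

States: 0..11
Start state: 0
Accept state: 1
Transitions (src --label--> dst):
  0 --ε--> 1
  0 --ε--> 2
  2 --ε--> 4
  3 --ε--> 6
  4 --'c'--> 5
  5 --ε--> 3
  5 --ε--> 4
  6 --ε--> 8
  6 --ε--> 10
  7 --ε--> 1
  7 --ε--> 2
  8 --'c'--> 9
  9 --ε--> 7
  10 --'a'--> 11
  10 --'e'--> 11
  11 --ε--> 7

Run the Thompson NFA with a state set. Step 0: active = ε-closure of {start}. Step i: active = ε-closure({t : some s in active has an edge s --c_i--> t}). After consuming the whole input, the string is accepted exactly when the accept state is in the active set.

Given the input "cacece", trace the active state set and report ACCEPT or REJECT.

Answer: ACCEPT

Steps:
start: ε-closure({0}) = {0,1,2,4}
'c' @ 1: {3,4,5,6,8,10}
'a' @ 2: {1,2,4,7,11}  [accepting]
'c' @ 3: {3,4,5,6,8,10}
'e' @ 4: {1,2,4,7,11}  [accepting]
'c' @ 5: {3,4,5,6,8,10}
'e' @ 6: {1,2,4,7,11}  [accepting]
end set {1,2,4,7,11} — state 1 in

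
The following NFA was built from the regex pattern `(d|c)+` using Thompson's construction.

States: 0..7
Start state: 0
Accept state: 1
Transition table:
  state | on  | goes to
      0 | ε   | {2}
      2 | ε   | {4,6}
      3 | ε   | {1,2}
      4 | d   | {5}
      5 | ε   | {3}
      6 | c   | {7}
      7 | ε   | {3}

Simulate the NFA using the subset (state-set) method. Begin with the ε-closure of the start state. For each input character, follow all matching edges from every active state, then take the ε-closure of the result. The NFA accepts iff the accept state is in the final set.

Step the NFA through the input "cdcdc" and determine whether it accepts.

Answer: ACCEPT

Steps:
S₀ = ε-closure({0}) = {0,2,4,6}
'c' @ 1: {1,2,3,4,6,7}  (accept∈set)
'd' @ 2: {1,2,3,4,5,6}  (accept∈set)
'c' @ 3: {1,2,3,4,6,7}  (accept∈set)
'd' @ 4: {1,2,3,4,5,6}  (accept∈set)
'c' @ 5: {1,2,3,4,6,7}  (accept∈set)
final: {1,2,3,4,6,7}; accept 1 in set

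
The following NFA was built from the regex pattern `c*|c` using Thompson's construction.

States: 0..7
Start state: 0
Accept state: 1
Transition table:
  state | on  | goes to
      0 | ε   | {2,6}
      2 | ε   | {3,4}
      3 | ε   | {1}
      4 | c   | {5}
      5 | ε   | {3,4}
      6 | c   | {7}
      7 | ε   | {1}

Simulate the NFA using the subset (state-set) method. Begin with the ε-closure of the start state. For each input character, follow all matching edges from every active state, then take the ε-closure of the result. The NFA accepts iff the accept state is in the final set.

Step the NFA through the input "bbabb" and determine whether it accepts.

start: ε-closure({0}) = {0,1,2,3,4,6}
'b' @ 1: {}  — dead — no transitions
rest 'babb' ignored (set empty)
end set {} — state 1 not in

Answer: REJECT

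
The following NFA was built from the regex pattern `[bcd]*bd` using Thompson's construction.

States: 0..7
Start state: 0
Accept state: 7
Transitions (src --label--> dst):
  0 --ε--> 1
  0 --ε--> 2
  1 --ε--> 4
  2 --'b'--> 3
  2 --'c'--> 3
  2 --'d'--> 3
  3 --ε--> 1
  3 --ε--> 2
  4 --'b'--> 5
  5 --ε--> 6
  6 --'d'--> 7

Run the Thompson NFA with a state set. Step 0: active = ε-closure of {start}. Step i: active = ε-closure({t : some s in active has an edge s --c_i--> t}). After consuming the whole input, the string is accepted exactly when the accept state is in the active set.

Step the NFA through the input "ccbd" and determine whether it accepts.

Answer: ACCEPT

Steps:
initial (ε-close {0}): {0,1,2,4}
'c' @ 1: {1,2,3,4}
'c' @ 2: {1,2,3,4}
'b' @ 3: {1,2,3,4,5,6}
'd' @ 4: {1,2,3,4,7}  [accepting]
end set {1,2,3,4,7} — state 7 in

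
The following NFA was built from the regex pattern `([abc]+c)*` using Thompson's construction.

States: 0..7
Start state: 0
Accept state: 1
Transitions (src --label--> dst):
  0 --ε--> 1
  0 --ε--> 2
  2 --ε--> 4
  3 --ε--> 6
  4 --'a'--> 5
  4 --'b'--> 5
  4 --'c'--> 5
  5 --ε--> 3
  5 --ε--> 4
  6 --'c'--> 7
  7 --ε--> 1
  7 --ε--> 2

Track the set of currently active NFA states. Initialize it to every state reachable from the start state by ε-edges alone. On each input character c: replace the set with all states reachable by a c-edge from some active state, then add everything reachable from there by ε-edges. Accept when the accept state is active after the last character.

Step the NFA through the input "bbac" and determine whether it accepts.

initial (ε-close {0}): {0,1,2,4}
'b' @ 1: {3,4,5,6}
'b' @ 2: {3,4,5,6}
'a' @ 3: {3,4,5,6}
'c' @ 4: {1,2,3,4,5,6,7}  ✓accept
after full input: {1,2,3,4,5,6,7}  (accept=1 in)

Answer: ACCEPT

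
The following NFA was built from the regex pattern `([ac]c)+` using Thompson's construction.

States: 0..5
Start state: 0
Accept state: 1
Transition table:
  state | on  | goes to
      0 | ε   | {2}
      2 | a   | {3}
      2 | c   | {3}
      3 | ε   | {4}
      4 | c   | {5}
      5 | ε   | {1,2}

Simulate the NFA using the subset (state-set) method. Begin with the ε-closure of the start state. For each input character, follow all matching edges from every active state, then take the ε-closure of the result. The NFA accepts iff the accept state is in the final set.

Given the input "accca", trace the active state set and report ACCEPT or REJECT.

Answer: REJECT

Trace:
start: ε-closure({0}) = {0,2}
'a' @ 1: {3,4}
'c' @ 2: {1,2,5}  [accepting]
'c' @ 3: {3,4}
'c' @ 4: {1,2,5}  [accepting]
'a' @ 5: {3,4}
final: {3,4}; accept 1 not in set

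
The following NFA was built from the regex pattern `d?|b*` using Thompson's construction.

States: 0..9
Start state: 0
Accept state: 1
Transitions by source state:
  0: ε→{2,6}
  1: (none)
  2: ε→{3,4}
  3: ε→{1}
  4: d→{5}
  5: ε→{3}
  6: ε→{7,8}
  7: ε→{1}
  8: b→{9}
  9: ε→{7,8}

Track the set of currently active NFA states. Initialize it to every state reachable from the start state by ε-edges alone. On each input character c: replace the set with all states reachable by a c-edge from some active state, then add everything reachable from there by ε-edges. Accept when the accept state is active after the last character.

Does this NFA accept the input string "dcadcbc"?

initial (ε-close {0}): {0,1,2,3,4,6,7,8}
'd' @ 1: {1,3,5}  (accept∈set)
'c' @ 2: {}  — dead — no transitions
rest 'adcbc' ignored (set empty)
final: {}; accept 1 not in set

Answer: REJECT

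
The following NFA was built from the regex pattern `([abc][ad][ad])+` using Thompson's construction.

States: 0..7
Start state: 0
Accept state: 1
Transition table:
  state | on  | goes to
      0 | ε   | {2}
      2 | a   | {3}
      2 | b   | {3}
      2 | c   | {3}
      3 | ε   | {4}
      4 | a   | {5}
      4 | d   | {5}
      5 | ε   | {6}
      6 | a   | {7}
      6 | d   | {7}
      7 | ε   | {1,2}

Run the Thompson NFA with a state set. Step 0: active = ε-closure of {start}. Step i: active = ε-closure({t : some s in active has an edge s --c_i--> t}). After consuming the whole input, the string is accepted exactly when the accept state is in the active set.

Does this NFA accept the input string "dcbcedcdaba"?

Answer: REJECT

Trace:
S₀ = ε-closure({0}) = {0,2}
'd' @ 1: {}  — state set empty
rest 'cbcedcdaba' ignored (set empty)
end set {} — state 1 not in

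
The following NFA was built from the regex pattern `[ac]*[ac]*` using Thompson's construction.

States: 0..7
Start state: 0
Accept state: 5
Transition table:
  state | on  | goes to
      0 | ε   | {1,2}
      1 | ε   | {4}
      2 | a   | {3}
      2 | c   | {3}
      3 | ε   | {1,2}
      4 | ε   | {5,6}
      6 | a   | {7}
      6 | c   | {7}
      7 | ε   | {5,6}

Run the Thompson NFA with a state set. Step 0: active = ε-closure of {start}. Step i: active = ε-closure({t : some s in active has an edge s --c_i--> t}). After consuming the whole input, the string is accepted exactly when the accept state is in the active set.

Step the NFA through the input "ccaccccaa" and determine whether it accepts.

Answer: ACCEPT

Trace:
initial (ε-close {0}): {0,1,2,4,5,6}
'c' @ 1: {1,2,3,4,5,6,7}  [accepting]
'c' @ 2: {1,2,3,4,5,6,7}  [accepting]
'a' @ 3: {1,2,3,4,5,6,7}  [accepting]
'c' @ 4: {1,2,3,4,5,6,7}  [accepting]
'c' @ 5: {1,2,3,4,5,6,7}  [accepting]
'c' @ 6: {1,2,3,4,5,6,7}  [accepting]
'c' @ 7: {1,2,3,4,5,6,7}  [accepting]
'a' @ 8: {1,2,3,4,5,6,7}  [accepting]
'a' @ 9: {1,2,3,4,5,6,7}  [accepting]
final: {1,2,3,4,5,6,7}; accept 5 in set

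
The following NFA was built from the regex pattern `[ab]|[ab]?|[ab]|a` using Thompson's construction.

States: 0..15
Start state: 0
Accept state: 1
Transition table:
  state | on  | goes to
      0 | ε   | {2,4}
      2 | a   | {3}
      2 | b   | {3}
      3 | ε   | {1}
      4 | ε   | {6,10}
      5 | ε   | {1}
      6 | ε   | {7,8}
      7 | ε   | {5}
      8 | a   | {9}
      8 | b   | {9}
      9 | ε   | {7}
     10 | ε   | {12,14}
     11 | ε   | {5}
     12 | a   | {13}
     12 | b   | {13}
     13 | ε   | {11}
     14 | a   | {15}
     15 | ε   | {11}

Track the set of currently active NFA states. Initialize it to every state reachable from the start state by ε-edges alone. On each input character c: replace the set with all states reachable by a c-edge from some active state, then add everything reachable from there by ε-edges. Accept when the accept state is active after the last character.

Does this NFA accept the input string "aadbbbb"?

Answer: REJECT

Trace:
S₀ = ε-closure({0}) = {0,1,2,4,5,6,7,8,10,12,14}
'a' @ 1: {1,3,5,7,9,11,13,15}  (accept∈set)
'a' @ 2: {}  — state set empty
rest 'dbbbb' ignored (set empty)
after full input: {}  (accept=1 not in)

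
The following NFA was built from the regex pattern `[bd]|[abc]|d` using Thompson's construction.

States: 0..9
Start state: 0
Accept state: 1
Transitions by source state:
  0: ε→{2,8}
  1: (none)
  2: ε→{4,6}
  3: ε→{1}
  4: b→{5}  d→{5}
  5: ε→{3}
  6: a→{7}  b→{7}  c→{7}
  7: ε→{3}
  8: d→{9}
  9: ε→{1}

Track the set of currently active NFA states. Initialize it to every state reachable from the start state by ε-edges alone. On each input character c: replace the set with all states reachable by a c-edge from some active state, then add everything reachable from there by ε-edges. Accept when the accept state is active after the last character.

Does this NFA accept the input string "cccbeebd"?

Answer: REJECT

Steps:
S₀ = ε-closure({0}) = {0,2,4,6,8}
'c' @ 1: {1,3,7}  ✓accept
'c' @ 2: {}  — state set empty
rest 'cbeebd' ignored (set empty)
after full input: {}  (accept=1 not in)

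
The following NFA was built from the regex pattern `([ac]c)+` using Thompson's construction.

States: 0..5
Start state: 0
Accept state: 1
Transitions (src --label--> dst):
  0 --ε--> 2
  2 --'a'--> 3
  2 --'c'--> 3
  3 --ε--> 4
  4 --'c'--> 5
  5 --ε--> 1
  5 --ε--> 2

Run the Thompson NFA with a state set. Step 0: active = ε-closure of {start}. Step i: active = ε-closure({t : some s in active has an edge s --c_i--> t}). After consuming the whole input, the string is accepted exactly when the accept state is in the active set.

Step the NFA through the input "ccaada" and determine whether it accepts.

start: ε-closure({0}) = {0,2}
'c' @ 1: {3,4}
'c' @ 2: {1,2,5}  (accept∈set)
'a' @ 3: {3,4}
'a' @ 4: {}  — dead — no transitions
rest 'da' ignored (set empty)
final: {}; accept 1 not in set

Answer: REJECT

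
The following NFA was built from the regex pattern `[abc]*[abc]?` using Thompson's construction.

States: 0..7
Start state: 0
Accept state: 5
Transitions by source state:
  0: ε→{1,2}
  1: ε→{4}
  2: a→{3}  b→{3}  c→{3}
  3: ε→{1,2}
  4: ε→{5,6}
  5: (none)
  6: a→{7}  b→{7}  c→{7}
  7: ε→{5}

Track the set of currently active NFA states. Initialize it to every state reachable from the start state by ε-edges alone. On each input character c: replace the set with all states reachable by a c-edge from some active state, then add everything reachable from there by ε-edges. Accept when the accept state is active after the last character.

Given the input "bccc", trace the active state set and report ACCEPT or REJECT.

initial (ε-close {0}): {0,1,2,4,5,6}
'b' @ 1: {1,2,3,4,5,6,7}  (accept∈set)
'c' @ 2: {1,2,3,4,5,6,7}  (accept∈set)
'c' @ 3: {1,2,3,4,5,6,7}  (accept∈set)
'c' @ 4: {1,2,3,4,5,6,7}  (accept∈set)
final: {1,2,3,4,5,6,7}; accept 5 in set

Answer: ACCEPT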